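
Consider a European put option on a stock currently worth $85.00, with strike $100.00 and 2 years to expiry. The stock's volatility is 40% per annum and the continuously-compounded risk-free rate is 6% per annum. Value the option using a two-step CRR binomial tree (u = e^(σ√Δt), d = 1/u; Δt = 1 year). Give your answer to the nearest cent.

$21.66

CRR parameters: u = e^(σ√Δt) = e^(0.4·√1) = 1.4918, d = 1/u = 0.6703
Per-period rate: rΔt = 0.06·1 = 0.06, so R = e^0.06 = 1.0618
Risk-neutral probability p = (e^0.06 − 0.6703)/(1.4918 − 0.6703) = 0.3915/0.8215 = 0.4766
Terminal stock prices: S_uu = 189.2, S_ud = 85, S_dd = 38.19
Terminal payoffs (K − S): max(-89.17, 0) = 0, max(15, 0) = 15, max(61.81, 0) = 61.81
Node u (S = 126.8): V_u = e^(−0.06)·[0.4766·0.0000 + 0.5234·15.0000] = 7.3940
Node d (S = 56.98): V_d = e^(−0.06)·[0.4766·15.0000 + 0.5234·61.8070] = 37.1992
Node 0 (S = 85): V_0 = e^(−0.06)·[0.4766·7.3940 + 0.5234·37.1992] = 21.6554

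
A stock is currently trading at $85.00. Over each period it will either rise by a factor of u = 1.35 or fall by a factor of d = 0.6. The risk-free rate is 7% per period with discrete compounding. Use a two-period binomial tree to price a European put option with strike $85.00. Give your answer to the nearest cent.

$13.22

Risk-neutral probability p = (1 + 0.07 − 0.6)/(1.35 − 0.6) = 0.4700/0.7500 = 0.6267
Terminal stock prices: S_uu = 154.9, S_ud = 68.85, S_dd = 30.6
Terminal payoffs (K − S): max(-69.91, 0) = 0, max(16.15, 0) = 16.15, max(54.4, 0) = 54.4
Node u (S = 114.8): V_u = 1/1.07·[0.6267·0.0000 + 0.3733·16.1500] = 5.6349
Node d (S = 51): V_d = 1/1.07·[0.6267·16.1500 + 0.3733·54.4000] = 28.4393
Node 0 (S = 85): V_0 = 1/1.07·[0.6267·5.6349 + 0.3733·28.4393] = 13.2229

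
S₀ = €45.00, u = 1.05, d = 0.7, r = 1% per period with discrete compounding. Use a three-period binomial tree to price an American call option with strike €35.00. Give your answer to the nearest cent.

Risk-neutral probability p = (1 + 0.01 − 0.7)/(1.05 − 0.7) = 0.3100/0.3500 = 0.8857
Terminal stock prices: S_uuu = 52.09, S_uud = 34.73, S_udd = 23.15, S_ddd = 15.43
Terminal payoffs (S − K): max(17.09, 0) = 17.09, max(-0.2713, 0) = 0, max(-11.85, 0) = 0, max(-19.57, 0) = 0
Node uu (S = 49.61): continuation = 1/1.01·[0.8857·17.0931 + 0.1143·0.0000] = 14.9897; exercise value = 14.6125 ≤ continuation, so V_uu = 14.9897
Node ud (S = 33.07): continuation = 1/1.01·[0.8857·0.0000 + 0.1143·0.0000] = 0.0000; exercise value = 0.0000 ≤ continuation, so V_ud = 0.0000
Node dd (S = 22.05): continuation = 1/1.01·[0.8857·0.0000 + 0.1143·0.0000] = 0.0000; exercise value = 0.0000 ≤ continuation, so V_dd = 0.0000
Node u (S = 47.25): continuation = 1/1.01·[0.8857·14.9897 + 0.1143·0.0000] = 13.1452; exercise value = 12.2500 ≤ continuation, so V_u = 13.1452
Node d (S = 31.5): continuation = 1/1.01·[0.8857·0.0000 + 0.1143·0.0000] = 0.0000; exercise value = 0.0000 ≤ continuation, so V_d = 0.0000
Node 0 (S = 45): continuation = 1/1.01·[0.8857·13.1452 + 0.1143·0.0000] = 11.5276; exercise value = 10.0000 ≤ continuation, so V_0 = 11.5276

€11.53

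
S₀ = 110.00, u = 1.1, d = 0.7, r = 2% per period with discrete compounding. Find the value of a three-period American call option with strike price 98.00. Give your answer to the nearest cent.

Risk-neutral probability p = (1 + 0.02 − 0.7)/(1.1 − 0.7) = 0.3200/0.4000 = 0.8000
Terminal stock prices: S_uuu = 146.4, S_uud = 93.17, S_udd = 59.29, S_ddd = 37.73
Terminal payoffs (S − K): max(48.41, 0) = 48.41, max(-4.83, 0) = 0, max(-38.71, 0) = 0, max(-60.27, 0) = 0
Node uu (S = 133.1): continuation = 1/1.02·[0.8000·48.4100 + 0.2000·0.0000] = 37.9686; exercise value = 35.1000 ≤ continuation, so V_uu = 37.9686
Node ud (S = 84.7): continuation = 1/1.02·[0.8000·0.0000 + 0.2000·0.0000] = 0.0000; exercise value = 0.0000 ≤ continuation, so V_ud = 0.0000
Node dd (S = 53.9): continuation = 1/1.02·[0.8000·0.0000 + 0.2000·0.0000] = 0.0000; exercise value = 0.0000 ≤ continuation, so V_dd = 0.0000
Node u (S = 121): continuation = 1/1.02·[0.8000·37.9686 + 0.2000·0.0000] = 29.7793; exercise value = 23.0000 ≤ continuation, so V_u = 29.7793
Node d (S = 77): continuation = 1/1.02·[0.8000·0.0000 + 0.2000·0.0000] = 0.0000; exercise value = 0.0000 ≤ continuation, so V_d = 0.0000
Node 0 (S = 110): continuation = 1/1.02·[0.8000·29.7793 + 0.2000·0.0000] = 23.3563; exercise value = 12.0000 ≤ continuation, so V_0 = 23.3563

23.36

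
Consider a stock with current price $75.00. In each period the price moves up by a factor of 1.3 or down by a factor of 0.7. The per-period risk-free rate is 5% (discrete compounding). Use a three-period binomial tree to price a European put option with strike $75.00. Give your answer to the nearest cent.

$10.22

Risk-neutral probability p = (1 + 0.05 − 0.7)/(1.3 − 0.7) = 0.3500/0.6000 = 0.5833
Terminal stock prices: S_uuu = 164.8, S_uud = 88.73, S_udd = 47.77, S_ddd = 25.72
Terminal payoffs (K − S): max(-89.78, 0) = 0, max(-13.73, 0) = 0, max(27.23, 0) = 27.23, max(49.28, 0) = 49.28
Node uu (S = 126.8): V_uu = 1/1.05·[0.5833·0.0000 + 0.4167·0.0000] = 0.0000
Node ud (S = 68.25): V_ud = 1/1.05·[0.5833·0.0000 + 0.4167·27.2250] = 10.8036
Node dd (S = 36.75): V_dd = 1/1.05·[0.5833·27.2250 + 0.4167·49.2750] = 34.6786
Node u (S = 97.5): V_u = 1/1.05·[0.5833·0.0000 + 0.4167·10.8036] = 4.2871
Node d (S = 52.5): V_d = 1/1.05·[0.5833·10.8036 + 0.4167·34.6786] = 19.7633
Node 0 (S = 75): V_0 = 1/1.05·[0.5833·4.2871 + 0.4167·19.7633] = 10.2243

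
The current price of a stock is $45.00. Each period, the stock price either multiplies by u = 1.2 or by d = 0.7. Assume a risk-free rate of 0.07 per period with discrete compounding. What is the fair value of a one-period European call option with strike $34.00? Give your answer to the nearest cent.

Risk-neutral probability p = (1 + 0.07 − 0.7)/(1.2 − 0.7) = 0.3700/0.5000 = 0.7400
Terminal stock prices: S_u = 54, S_d = 31.5
Terminal payoffs (S − K): max(20, 0) = 20, max(-2.5, 0) = 0
Node 0 (S = 45): V_0 = 1/1.07·[0.7400·20.0000 + 0.2600·0.0000] = 13.8318

$13.83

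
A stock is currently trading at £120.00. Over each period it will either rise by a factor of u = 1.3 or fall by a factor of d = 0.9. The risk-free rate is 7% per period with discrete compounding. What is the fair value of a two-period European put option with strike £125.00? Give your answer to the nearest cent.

Risk-neutral probability p = (1 + 0.07 − 0.9)/(1.3 − 0.9) = 0.1700/0.4000 = 0.4250
Terminal stock prices: S_uu = 202.8, S_ud = 140.4, S_dd = 97.2
Terminal payoffs (K − S): max(-77.8, 0) = 0, max(-15.4, 0) = 0, max(27.8, 0) = 27.8
Node u (S = 156): V_u = 1/1.07·[0.4250·0.0000 + 0.5750·0.0000] = 0.0000
Node d (S = 108): V_d = 1/1.07·[0.4250·0.0000 + 0.5750·27.8000] = 14.9393
Node 0 (S = 120): V_0 = 1/1.07·[0.4250·0.0000 + 0.5750·14.9393] = 8.0281

£8.03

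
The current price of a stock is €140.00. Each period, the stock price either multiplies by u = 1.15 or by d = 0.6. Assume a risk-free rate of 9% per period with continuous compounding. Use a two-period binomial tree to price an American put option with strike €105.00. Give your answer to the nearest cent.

Risk-neutral probability p = (e^0.09 − 0.6)/(1.15 − 0.6) = 0.4942/0.5500 = 0.8985
Terminal stock prices: S_uu = 185.1, S_ud = 96.6, S_dd = 50.4
Terminal payoffs (K − S): max(-80.15, 0) = 0, max(8.4, 0) = 8.4, max(54.6, 0) = 54.6
Node u (S = 161): continuation = e^(−0.09)·[0.8985·0.0000 + 0.1015·8.4000] = 0.7792; exercise value = 0.0000 ≤ continuation, so V_u = 0.7792
Node d (S = 84): continuation = e^(−0.09)·[0.8985·8.4000 + 0.1015·54.6000] = 11.9628; exercise value = 21.0000 > continuation, so V_d = 21.0000 (exercise)
Node 0 (S = 140): continuation = e^(−0.09)·[0.8985·0.7792 + 0.1015·21.0000] = 2.5879; exercise value = 0.0000 ≤ continuation, so V_0 = 2.5879

€2.59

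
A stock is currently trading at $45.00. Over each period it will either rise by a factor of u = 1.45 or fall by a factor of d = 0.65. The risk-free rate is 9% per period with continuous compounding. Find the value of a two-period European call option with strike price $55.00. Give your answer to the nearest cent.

$10.20

Risk-neutral probability p = (e^0.09 − 0.65)/(1.45 − 0.65) = 0.4442/0.8000 = 0.5552
Terminal stock prices: S_uu = 94.61, S_ud = 42.41, S_dd = 19.01
Terminal payoffs (S − K): max(39.61, 0) = 39.61, max(-12.59, 0) = 0, max(-35.99, 0) = 0
Node u (S = 65.25): V_u = e^(−0.09)·[0.5552·39.6125 + 0.4448·0.0000] = 20.1006
Node d (S = 29.25): V_d = e^(−0.09)·[0.5552·0.0000 + 0.4448·0.0000] = 0.0000
Node 0 (S = 45): V_0 = e^(−0.09)·[0.5552·20.1006 + 0.4448·0.0000] = 10.1997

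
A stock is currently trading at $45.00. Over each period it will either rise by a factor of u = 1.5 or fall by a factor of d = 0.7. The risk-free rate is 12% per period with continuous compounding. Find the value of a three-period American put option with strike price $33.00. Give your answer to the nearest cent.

Risk-neutral probability p = (e^0.12 − 0.7)/(1.5 − 0.7) = 0.4275/0.8000 = 0.5344
Terminal stock prices: S_uuu = 151.9, S_uud = 70.88, S_udd = 33.07, S_ddd = 15.43
Terminal payoffs (K − S): max(-118.9, 0) = 0, max(-37.88, 0) = 0, max(-0.075, 0) = 0, max(17.57, 0) = 17.57
Node uu (S = 101.2): continuation = e^(−0.12)·[0.5344·0.0000 + 0.4656·0.0000] = 0.0000; exercise value = 0.0000 ≤ continuation, so V_uu = 0.0000
Node ud (S = 47.25): continuation = e^(−0.12)·[0.5344·0.0000 + 0.4656·0.0000] = 0.0000; exercise value = 0.0000 ≤ continuation, so V_ud = 0.0000
Node dd (S = 22.05): continuation = e^(−0.12)·[0.5344·0.0000 + 0.4656·17.5650] = 7.2539; exercise value = 10.9500 > continuation, so V_dd = 10.9500 (exercise)
Node u (S = 67.5): continuation = e^(−0.12)·[0.5344·0.0000 + 0.4656·0.0000] = 0.0000; exercise value = 0.0000 ≤ continuation, so V_u = 0.0000
Node d (S = 31.5): continuation = e^(−0.12)·[0.5344·0.0000 + 0.4656·10.9500] = 4.5221; exercise value = 1.5000 ≤ continuation, so V_d = 4.5221
Node 0 (S = 45): continuation = e^(−0.12)·[0.5344·0.0000 + 0.4656·4.5221] = 1.8675; exercise value = 0.0000 ≤ continuation, so V_0 = 1.8675

$1.87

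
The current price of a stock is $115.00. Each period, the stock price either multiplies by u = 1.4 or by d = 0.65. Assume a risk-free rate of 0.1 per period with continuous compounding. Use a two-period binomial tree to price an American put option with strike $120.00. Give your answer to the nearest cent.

$19.09

Risk-neutral probability p = (e^0.1 − 0.65)/(1.4 − 0.65) = 0.4552/0.7500 = 0.6069
Terminal stock prices: S_uu = 225.4, S_ud = 104.7, S_dd = 48.59
Terminal payoffs (K − S): max(-105.4, 0) = 0, max(15.35, 0) = 15.35, max(71.41, 0) = 71.41
Node u (S = 161): continuation = e^(−0.1)·[0.6069·0.0000 + 0.3931·15.3500] = 5.4599; exercise value = 0.0000 ≤ continuation, so V_u = 5.4599
Node d (S = 74.75): continuation = e^(−0.1)·[0.6069·15.3500 + 0.3931·71.4125] = 33.8305; exercise value = 45.2500 > continuation, so V_d = 45.2500 (exercise)
Node 0 (S = 115): continuation = e^(−0.1)·[0.6069·5.4599 + 0.3931·45.2500] = 19.0935; exercise value = 5.0000 ≤ continuation, so V_0 = 19.0935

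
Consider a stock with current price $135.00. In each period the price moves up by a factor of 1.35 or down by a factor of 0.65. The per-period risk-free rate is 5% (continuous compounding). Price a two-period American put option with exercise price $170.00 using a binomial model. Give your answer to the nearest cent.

Risk-neutral probability p = (e^0.05 − 0.65)/(1.35 − 0.65) = 0.4013/0.7000 = 0.5732
Terminal stock prices: S_uu = 246, S_ud = 118.5, S_dd = 57.04
Terminal payoffs (K − S): max(-76.04, 0) = 0, max(51.54, 0) = 51.54, max(113, 0) = 113
Node u (S = 182.2): continuation = e^(−0.05)·[0.5732·0.0000 + 0.4268·51.5375] = 20.9213; exercise value = 0.0000 ≤ continuation, so V_u = 20.9213
Node d (S = 87.75): continuation = e^(−0.05)·[0.5732·51.5375 + 0.4268·112.9625] = 73.9590; exercise value = 82.2500 > continuation, so V_d = 82.2500 (exercise)
Node 0 (S = 135): continuation = e^(−0.05)·[0.5732·20.9213 + 0.4268·82.2500] = 44.7969; exercise value = 35.0000 ≤ continuation, so V_0 = 44.7969

$44.80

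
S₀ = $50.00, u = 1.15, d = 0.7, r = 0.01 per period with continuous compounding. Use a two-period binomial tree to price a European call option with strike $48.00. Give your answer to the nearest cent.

$8.43

Risk-neutral probability p = (e^0.01 − 0.7)/(1.15 − 0.7) = 0.3101/0.4500 = 0.6890
Terminal stock prices: S_uu = 66.12, S_ud = 40.25, S_dd = 24.5
Terminal payoffs (S − K): max(18.12, 0) = 18.12, max(-7.75, 0) = 0, max(-23.5, 0) = 0
Node u (S = 57.5): V_u = e^(−0.01)·[0.6890·18.1250 + 0.3110·0.0000] = 12.3639
Node d (S = 35): V_d = e^(−0.01)·[0.6890·0.0000 + 0.3110·0.0000] = 0.0000
Node 0 (S = 50): V_0 = e^(−0.01)·[0.6890·12.3639 + 0.3110·0.0000] = 8.4340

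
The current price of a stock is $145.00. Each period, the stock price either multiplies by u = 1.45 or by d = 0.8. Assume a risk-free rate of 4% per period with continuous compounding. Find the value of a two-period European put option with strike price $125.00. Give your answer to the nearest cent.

Risk-neutral probability p = (e^0.04 − 0.8)/(1.45 − 0.8) = 0.2408/0.6500 = 0.3705
Terminal stock prices: S_uu = 304.9, S_ud = 168.2, S_dd = 92.8
Terminal payoffs (K − S): max(-179.9, 0) = 0, max(-43.2, 0) = 0, max(32.2, 0) = 32.2
Node u (S = 210.2): V_u = e^(−0.04)·[0.3705·0.0000 + 0.6295·0.0000] = 0.0000
Node d (S = 116): V_d = e^(−0.04)·[0.3705·0.0000 + 0.6295·32.2000] = 19.4758
Node 0 (S = 145): V_0 = e^(−0.04)·[0.3705·0.0000 + 0.6295·19.4758] = 11.7797

$11.78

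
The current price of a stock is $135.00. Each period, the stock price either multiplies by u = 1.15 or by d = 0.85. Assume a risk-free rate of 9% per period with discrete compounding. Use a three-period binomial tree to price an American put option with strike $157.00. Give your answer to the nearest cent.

Risk-neutral probability p = (1 + 0.09 − 0.85)/(1.15 − 0.85) = 0.2400/0.3000 = 0.8000
Terminal stock prices: S_uuu = 205.3, S_uud = 151.8, S_udd = 112.2, S_ddd = 82.91
Terminal payoffs (K − S): max(-48.32, 0) = 0, max(5.243, 0) = 5.243, max(44.83, 0) = 44.83, max(74.09, 0) = 74.09
Node uu (S = 178.5): continuation = 1/1.09·[0.8000·0.0000 + 0.2000·5.2431] = 0.9620; exercise value = 0.0000 ≤ continuation, so V_uu = 0.9620
Node ud (S = 132): continuation = 1/1.09·[0.8000·5.2431 + 0.2000·44.8319] = 12.0742; exercise value = 25.0375 > continuation, so V_ud = 25.0375 (exercise)
Node dd (S = 97.54): continuation = 1/1.09·[0.8000·44.8319 + 0.2000·74.0931] = 46.4992; exercise value = 59.4625 > continuation, so V_dd = 59.4625 (exercise)
Node u (S = 155.2): continuation = 1/1.09·[0.8000·0.9620 + 0.2000·25.0375] = 5.3001; exercise value = 1.7500 ≤ continuation, so V_u = 5.3001
Node d (S = 114.8): continuation = 1/1.09·[0.8000·25.0375 + 0.2000·59.4625] = 29.2867; exercise value = 42.2500 > continuation, so V_d = 42.2500 (exercise)
Node 0 (S = 135): continuation = 1/1.09·[0.8000·5.3001 + 0.2000·42.2500] = 11.6423; exercise value = 22.0000 > continuation, so V_0 = 22.0000 (exercise)

$22.00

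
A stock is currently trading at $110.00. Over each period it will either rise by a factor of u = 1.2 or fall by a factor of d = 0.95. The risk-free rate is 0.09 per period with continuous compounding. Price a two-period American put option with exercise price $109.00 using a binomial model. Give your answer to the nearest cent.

$1.74

Risk-neutral probability p = (e^0.09 − 0.95)/(1.2 − 0.95) = 0.1442/0.2500 = 0.5767
Terminal stock prices: S_uu = 158.4, S_ud = 125.4, S_dd = 99.27
Terminal payoffs (K − S): max(-49.4, 0) = 0, max(-16.4, 0) = 0, max(9.725, 0) = 9.725
Node u (S = 132): continuation = e^(−0.09)·[0.5767·0.0000 + 0.4233·0.0000] = 0.0000; exercise value = 0.0000 ≤ continuation, so V_u = 0.0000
Node d (S = 104.5): continuation = e^(−0.09)·[0.5767·0.0000 + 0.4233·9.7250] = 3.7623; exercise value = 4.5000 > continuation, so V_d = 4.5000 (exercise)
Node 0 (S = 110): continuation = e^(−0.09)·[0.5767·0.0000 + 0.4233·4.5000] = 1.7409; exercise value = 0.0000 ≤ continuation, so V_0 = 1.7409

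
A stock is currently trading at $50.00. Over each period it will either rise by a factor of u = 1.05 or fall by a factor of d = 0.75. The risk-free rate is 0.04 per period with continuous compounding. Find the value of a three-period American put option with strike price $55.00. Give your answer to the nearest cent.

$5.00

Risk-neutral probability p = (e^0.04 − 0.75)/(1.05 − 0.75) = 0.2908/0.3000 = 0.9694
Terminal stock prices: S_uuu = 57.88, S_uud = 41.34, S_udd = 29.53, S_ddd = 21.09
Terminal payoffs (K − S): max(-2.881, 0) = 0, max(13.66, 0) = 13.66, max(25.47, 0) = 25.47, max(33.91, 0) = 33.91
Node uu (S = 55.12): continuation = e^(−0.04)·[0.9694·0.0000 + 0.0306·13.6562] = 0.4019; exercise value = 0.0000 ≤ continuation, so V_uu = 0.4019
Node ud (S = 39.38): continuation = e^(−0.04)·[0.9694·13.6562 + 0.0306·25.4688] = 13.4684; exercise value = 15.6250 > continuation, so V_ud = 15.6250 (exercise)
Node dd (S = 28.12): continuation = e^(−0.04)·[0.9694·25.4688 + 0.0306·33.9062] = 24.7184; exercise value = 26.8750 > continuation, so V_dd = 26.8750 (exercise)
Node u (S = 52.5): continuation = e^(−0.04)·[0.9694·0.4019 + 0.0306·15.6250] = 0.8342; exercise value = 2.5000 > continuation, so V_u = 2.5000 (exercise)
Node d (S = 37.5): continuation = e^(−0.04)·[0.9694·15.6250 + 0.0306·26.8750] = 15.3434; exercise value = 17.5000 > continuation, so V_d = 17.5000 (exercise)
Node 0 (S = 50): continuation = e^(−0.04)·[0.9694·2.5000 + 0.0306·17.5000] = 2.8434; exercise value = 5.0000 > continuation, so V_0 = 5.0000 (exercise)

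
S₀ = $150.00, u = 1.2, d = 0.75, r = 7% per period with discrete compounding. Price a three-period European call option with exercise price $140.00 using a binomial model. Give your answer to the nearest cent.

Risk-neutral probability p = (1 + 0.07 − 0.75)/(1.2 − 0.75) = 0.3200/0.4500 = 0.7111
Terminal stock prices: S_uuu = 259.2, S_uud = 162, S_udd = 101.2, S_ddd = 63.28
Terminal payoffs (S − K): max(119.2, 0) = 119.2, max(22, 0) = 22, max(-38.75, 0) = 0, max(-76.72, 0) = 0
Node uu (S = 216): V_uu = 1/1.07·[0.7111·119.2000 + 0.2889·22.0000] = 85.1589
Node ud (S = 135): V_ud = 1/1.07·[0.7111·22.0000 + 0.2889·0.0000] = 14.6210
Node dd (S = 84.38): V_dd = 1/1.07·[0.7111·0.0000 + 0.2889·0.0000] = 0.0000
Node u (S = 180): V_u = 1/1.07·[0.7111·85.1589 + 0.2889·14.6210] = 60.5432
Node d (S = 112.5): V_d = 1/1.07·[0.7111·14.6210 + 0.2889·0.0000] = 9.7170
Node 0 (S = 150): V_0 = 1/1.07·[0.7111·60.5432 + 0.2889·9.7170] = 42.8599

$42.86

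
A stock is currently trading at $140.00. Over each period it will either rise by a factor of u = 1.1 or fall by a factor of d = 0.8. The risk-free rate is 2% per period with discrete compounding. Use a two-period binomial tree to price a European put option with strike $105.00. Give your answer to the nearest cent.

$1.05

Risk-neutral probability p = (1 + 0.02 − 0.8)/(1.1 − 0.8) = 0.2200/0.3000 = 0.7333
Terminal stock prices: S_uu = 169.4, S_ud = 123.2, S_dd = 89.6
Terminal payoffs (K − S): max(-64.4, 0) = 0, max(-18.2, 0) = 0, max(15.4, 0) = 15.4
Node u (S = 154): V_u = 1/1.02·[0.7333·0.0000 + 0.2667·0.0000] = 0.0000
Node d (S = 112): V_d = 1/1.02·[0.7333·0.0000 + 0.2667·15.4000] = 4.0261
Node 0 (S = 140): V_0 = 1/1.02·[0.7333·0.0000 + 0.2667·4.0261] = 1.0526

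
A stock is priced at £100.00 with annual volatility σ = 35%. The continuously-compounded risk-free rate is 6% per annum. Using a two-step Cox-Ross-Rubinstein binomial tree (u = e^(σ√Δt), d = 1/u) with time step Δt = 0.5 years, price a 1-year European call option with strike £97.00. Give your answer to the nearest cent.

£17.16

CRR parameters: u = e^(σ√Δt) = e^(0.35·√0.5) = 1.2808, d = 1/u = 0.7808
Per-period rate: rΔt = 0.06·0.5 = 0.03, so R = e^0.03 = 1.0305
Risk-neutral probability p = (e^0.03 − 0.7808)/(1.2808 − 0.7808) = 0.2497/0.5000 = 0.4993
Terminal stock prices: S_uu = 164, S_ud = 100, S_dd = 60.96
Terminal payoffs (S − K): max(67.05, 0) = 67.05, max(3, 0) = 3, max(-36.04, 0) = 0
Node u (S = 128.1): V_u = e^(−0.03)·[0.4993·67.0457 + 0.5007·3.0000] = 33.9471
Node d (S = 78.08): V_d = e^(−0.03)·[0.4993·3.0000 + 0.5007·0.0000] = 1.4538
Node 0 (S = 100): V_0 = e^(−0.03)·[0.4993·33.9471 + 0.5007·1.4538] = 17.1567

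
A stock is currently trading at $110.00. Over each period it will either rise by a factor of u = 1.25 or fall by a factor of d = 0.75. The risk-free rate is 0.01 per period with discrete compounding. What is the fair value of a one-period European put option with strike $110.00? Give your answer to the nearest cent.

$13.07

Risk-neutral probability p = (1 + 0.01 − 0.75)/(1.25 − 0.75) = 0.2600/0.5000 = 0.5200
Terminal stock prices: S_u = 137.5, S_d = 82.5
Terminal payoffs (K − S): max(-27.5, 0) = 0, max(27.5, 0) = 27.5
Node 0 (S = 110): V_0 = 1/1.01·[0.5200·0.0000 + 0.4800·27.5000] = 13.0693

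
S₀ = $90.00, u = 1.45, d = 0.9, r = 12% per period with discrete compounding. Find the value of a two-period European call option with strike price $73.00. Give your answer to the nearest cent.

Risk-neutral probability p = (1 + 0.12 − 0.9)/(1.45 − 0.9) = 0.2200/0.5500 = 0.4000
Terminal stock prices: S_uu = 189.2, S_ud = 117.5, S_dd = 72.9
Terminal payoffs (S − K): max(116.2, 0) = 116.2, max(44.45, 0) = 44.45, max(-0.1, 0) = 0
Node u (S = 130.5): V_u = 1/1.12·[0.4000·116.2250 + 0.6000·44.4500] = 65.3214
Node d (S = 81): V_d = 1/1.12·[0.4000·44.4500 + 0.6000·0.0000] = 15.8750
Node 0 (S = 90): V_0 = 1/1.12·[0.4000·65.3214 + 0.6000·15.8750] = 31.8335

$31.83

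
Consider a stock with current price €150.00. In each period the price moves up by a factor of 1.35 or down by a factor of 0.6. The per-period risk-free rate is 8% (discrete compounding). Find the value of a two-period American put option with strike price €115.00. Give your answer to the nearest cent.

Risk-neutral probability p = (1 + 0.08 − 0.6)/(1.35 − 0.6) = 0.4800/0.7500 = 0.6400
Terminal stock prices: S_uu = 273.4, S_ud = 121.5, S_dd = 54
Terminal payoffs (K − S): max(-158.4, 0) = 0, max(-6.5, 0) = 0, max(61, 0) = 61
Node u (S = 202.5): continuation = 1/1.08·[0.6400·0.0000 + 0.3600·0.0000] = 0.0000; exercise value = 0.0000 ≤ continuation, so V_u = 0.0000
Node d (S = 90): continuation = 1/1.08·[0.6400·0.0000 + 0.3600·61.0000] = 20.3333; exercise value = 25.0000 > continuation, so V_d = 25.0000 (exercise)
Node 0 (S = 150): continuation = 1/1.08·[0.6400·0.0000 + 0.3600·25.0000] = 8.3333; exercise value = 0.0000 ≤ continuation, so V_0 = 8.3333

€8.33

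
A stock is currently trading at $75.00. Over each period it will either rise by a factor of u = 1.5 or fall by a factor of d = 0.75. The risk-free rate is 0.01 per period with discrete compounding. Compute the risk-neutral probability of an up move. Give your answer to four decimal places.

p = 0.3467

Risk-neutral probability p = (1 + 0.01 − 0.75)/(1.5 − 0.75) = 0.2600/0.7500 = 0.3467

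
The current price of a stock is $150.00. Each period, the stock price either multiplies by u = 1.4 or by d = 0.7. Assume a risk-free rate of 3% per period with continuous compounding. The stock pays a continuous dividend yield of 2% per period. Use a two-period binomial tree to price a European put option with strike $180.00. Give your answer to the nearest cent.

Per-period risk-free factor R = e^0.03 = 1.0305; dividend-adjusted growth = e^(0.03−0.02) = 1.0101.
Risk-neutral probability p = (1.0101 − 0.7)/(1.4 − 0.7) = 0.3101/0.7000 = 0.4429
Terminal stock prices: S_uu = 294, S_ud = 147, S_dd = 73.5
Terminal payoffs (K − S): max(-114, 0) = 0, max(33, 0) = 33, max(106.5, 0) = 106.5
Node u (S = 210): V_u = e^(−0.03)·[0.4429·0.0000 + 0.5571·33.0000] = 17.8400
Node d (S = 105): V_d = e^(−0.03)·[0.4429·33.0000 + 0.5571·106.5000] = 71.7593
Node 0 (S = 150): V_0 = e^(−0.03)·[0.4429·17.8400 + 0.5571·71.7593] = 46.4619

$46.46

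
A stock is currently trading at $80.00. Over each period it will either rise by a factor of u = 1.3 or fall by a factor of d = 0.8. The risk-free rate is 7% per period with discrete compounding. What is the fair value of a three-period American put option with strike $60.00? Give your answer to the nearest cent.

$1.63

Risk-neutral probability p = (1 + 0.07 − 0.8)/(1.3 − 0.8) = 0.2700/0.5000 = 0.5400
Terminal stock prices: S_uuu = 175.8, S_uud = 108.2, S_udd = 66.56, S_ddd = 40.96
Terminal payoffs (K − S): max(-115.8, 0) = 0, max(-48.16, 0) = 0, max(-6.56, 0) = 0, max(19.04, 0) = 19.04
Node uu (S = 135.2): continuation = 1/1.07·[0.5400·0.0000 + 0.4600·0.0000] = 0.0000; exercise value = 0.0000 ≤ continuation, so V_uu = 0.0000
Node ud (S = 83.2): continuation = 1/1.07·[0.5400·0.0000 + 0.4600·0.0000] = 0.0000; exercise value = 0.0000 ≤ continuation, so V_ud = 0.0000
Node dd (S = 51.2): continuation = 1/1.07·[0.5400·0.0000 + 0.4600·19.0400] = 8.1854; exercise value = 8.8000 > continuation, so V_dd = 8.8000 (exercise)
Node u (S = 104): continuation = 1/1.07·[0.5400·0.0000 + 0.4600·0.0000] = 0.0000; exercise value = 0.0000 ≤ continuation, so V_u = 0.0000
Node d (S = 64): continuation = 1/1.07·[0.5400·0.0000 + 0.4600·8.8000] = 3.7832; exercise value = 0.0000 ≤ continuation, so V_d = 3.7832
Node 0 (S = 80): continuation = 1/1.07·[0.5400·0.0000 + 0.4600·3.7832] = 1.6264; exercise value = 0.0000 ≤ continuation, so V_0 = 1.6264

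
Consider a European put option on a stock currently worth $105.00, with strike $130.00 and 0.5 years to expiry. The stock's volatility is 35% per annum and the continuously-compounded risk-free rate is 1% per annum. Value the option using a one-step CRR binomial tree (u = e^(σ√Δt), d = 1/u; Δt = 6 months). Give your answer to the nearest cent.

CRR parameters: u = e^(σ√Δt) = e^(0.35·√0.5) = 1.2808, d = 1/u = 0.7808
Per-period rate: rΔt = 0.01·0.5 = 0.005, so R = e^0.005 = 1.0050
Risk-neutral probability p = (e^0.005 − 0.7808)/(1.2808 − 0.7808) = 0.2243/0.5000 = 0.4485
Terminal stock prices: S_u = 134.5, S_d = 81.98
Terminal payoffs (K − S): max(-4.484, 0) = 0, max(48.02, 0) = 48.02
Node 0 (S = 105): V_0 = e^(−0.005)·[0.4485·0.0000 + 0.5515·48.0202] = 26.3527

$26.35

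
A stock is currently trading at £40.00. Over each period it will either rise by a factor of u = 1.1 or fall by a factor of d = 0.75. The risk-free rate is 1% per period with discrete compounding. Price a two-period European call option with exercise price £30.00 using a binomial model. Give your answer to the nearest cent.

£11.08

Risk-neutral probability p = (1 + 0.01 − 0.75)/(1.1 − 0.75) = 0.2600/0.3500 = 0.7429
Terminal stock prices: S_uu = 48.4, S_ud = 33, S_dd = 22.5
Terminal payoffs (S − K): max(18.4, 0) = 18.4, max(3, 0) = 3, max(-7.5, 0) = 0
Node u (S = 44): V_u = 1/1.01·[0.7429·18.4000 + 0.2571·3.0000] = 14.2970
Node d (S = 30): V_d = 1/1.01·[0.7429·3.0000 + 0.2571·0.0000] = 2.2065
Node 0 (S = 40): V_0 = 1/1.01·[0.7429·14.2970 + 0.2571·2.2065] = 11.0773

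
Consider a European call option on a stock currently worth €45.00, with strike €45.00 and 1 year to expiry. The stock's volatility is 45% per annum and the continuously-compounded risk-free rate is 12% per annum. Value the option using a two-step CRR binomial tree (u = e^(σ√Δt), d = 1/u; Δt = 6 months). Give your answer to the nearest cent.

CRR parameters: u = e^(σ√Δt) = e^(0.45·√0.5) = 1.3746, d = 1/u = 0.7275
Per-period rate: rΔt = 0.12·0.5 = 0.06, so R = e^0.06 = 1.0618
Risk-neutral probability p = (e^0.06 − 0.7275)/(1.3746 − 0.7275) = 0.3344/0.6472 = 0.5167
Terminal stock prices: S_uu = 85.03, S_ud = 45, S_dd = 23.81
Terminal payoffs (S − K): max(40.03, 0) = 40.03, max(0, 0) = 0, max(-21.19, 0) = 0
Node u (S = 61.86): V_u = e^(−0.06)·[0.5167·40.0346 + 0.4833·0.0000] = 19.4798
Node d (S = 32.74): V_d = e^(−0.06)·[0.5167·0.0000 + 0.4833·0.0000] = 0.0000
Node 0 (S = 45): V_0 = e^(−0.06)·[0.5167·19.4798 + 0.4833·0.0000] = 9.4783

€9.48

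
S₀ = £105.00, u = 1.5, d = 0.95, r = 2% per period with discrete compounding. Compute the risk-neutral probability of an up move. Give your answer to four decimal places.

p = 0.1273

Risk-neutral probability p = (1 + 0.02 − 0.95)/(1.5 − 0.95) = 0.0700/0.5500 = 0.1273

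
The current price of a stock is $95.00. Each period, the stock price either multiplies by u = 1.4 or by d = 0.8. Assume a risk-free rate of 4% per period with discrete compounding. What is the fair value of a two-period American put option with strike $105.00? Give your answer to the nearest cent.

Risk-neutral probability p = (1 + 0.04 − 0.8)/(1.4 − 0.8) = 0.2400/0.6000 = 0.4000
Terminal stock prices: S_uu = 186.2, S_ud = 106.4, S_dd = 60.8
Terminal payoffs (K − S): max(-81.2, 0) = 0, max(-1.4, 0) = 0, max(44.2, 0) = 44.2
Node u (S = 133): continuation = 1/1.04·[0.4000·0.0000 + 0.6000·0.0000] = 0.0000; exercise value = 0.0000 ≤ continuation, so V_u = 0.0000
Node d (S = 76): continuation = 1/1.04·[0.4000·0.0000 + 0.6000·44.2000] = 25.5000; exercise value = 29.0000 > continuation, so V_d = 29.0000 (exercise)
Node 0 (S = 95): continuation = 1/1.04·[0.4000·0.0000 + 0.6000·29.0000] = 16.7308; exercise value = 10.0000 ≤ continuation, so V_0 = 16.7308

$16.73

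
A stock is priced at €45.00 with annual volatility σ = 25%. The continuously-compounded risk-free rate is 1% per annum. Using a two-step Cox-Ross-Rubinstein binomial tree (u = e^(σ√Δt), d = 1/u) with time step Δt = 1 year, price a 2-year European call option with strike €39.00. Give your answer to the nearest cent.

€10.15

CRR parameters: u = e^(σ√Δt) = e^(0.25·√1) = 1.2840, d = 1/u = 0.7788
Per-period rate: rΔt = 0.01·1 = 0.01, so R = e^0.01 = 1.0101
Risk-neutral probability p = (e^0.01 − 0.7788)/(1.2840 − 0.7788) = 0.2312/0.5052 = 0.4577
Terminal stock prices: S_uu = 74.19, S_ud = 45, S_dd = 27.29
Terminal payoffs (S − K): max(35.19, 0) = 35.19, max(6, 0) = 6, max(-11.71, 0) = 0
Node u (S = 57.78): V_u = e^(−0.01)·[0.4577·35.1925 + 0.5423·6.0000] = 19.1692
Node d (S = 35.05): V_d = e^(−0.01)·[0.4577·6.0000 + 0.5423·0.0000] = 2.7190
Node 0 (S = 45): V_0 = e^(−0.01)·[0.4577·19.1692 + 0.5423·2.7190] = 10.1465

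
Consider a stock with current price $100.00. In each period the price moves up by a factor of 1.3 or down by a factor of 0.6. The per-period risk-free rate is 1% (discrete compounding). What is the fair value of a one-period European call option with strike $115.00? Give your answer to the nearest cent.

Risk-neutral probability p = (1 + 0.01 − 0.6)/(1.3 − 0.6) = 0.4100/0.7000 = 0.5857
Terminal stock prices: S_u = 130, S_d = 60
Terminal payoffs (S − K): max(15, 0) = 15, max(-55, 0) = 0
Node 0 (S = 100): V_0 = 1/1.01·[0.5857·15.0000 + 0.4143·0.0000] = 8.6987

$8.70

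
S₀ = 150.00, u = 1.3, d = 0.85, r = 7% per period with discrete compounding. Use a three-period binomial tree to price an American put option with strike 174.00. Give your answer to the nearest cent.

Risk-neutral probability p = (1 + 0.07 − 0.85)/(1.3 − 0.85) = 0.2200/0.4500 = 0.4889
Terminal stock prices: S_uuu = 329.6, S_uud = 215.5, S_udd = 140.9, S_ddd = 92.12
Terminal payoffs (K − S): max(-155.6, 0) = 0, max(-41.48, 0) = 0, max(33.11, 0) = 33.11, max(81.88, 0) = 81.88
Node uu (S = 253.5): continuation = 1/1.07·[0.4889·0.0000 + 0.5111·0.0000] = 0.0000; exercise value = 0.0000 ≤ continuation, so V_uu = 0.0000
Node ud (S = 165.8): continuation = 1/1.07·[0.4889·0.0000 + 0.5111·33.1125] = 15.8170; exercise value = 8.2500 ≤ continuation, so V_ud = 15.8170
Node dd (S = 108.4): continuation = 1/1.07·[0.4889·33.1125 + 0.5111·81.8813] = 54.2418; exercise value = 65.6250 > continuation, so V_dd = 65.6250 (exercise)
Node u (S = 195): continuation = 1/1.07·[0.4889·0.0000 + 0.5111·15.8170] = 7.5554; exercise value = 0.0000 ≤ continuation, so V_u = 7.5554
Node d (S = 127.5): continuation = 1/1.07·[0.4889·15.8170 + 0.5111·65.6250] = 38.5742; exercise value = 46.5000 > continuation, so V_d = 46.5000 (exercise)
Node 0 (S = 150): continuation = 1/1.07·[0.4889·7.5554 + 0.5111·46.5000] = 25.6639; exercise value = 24.0000 ≤ continuation, so V_0 = 25.6639

25.66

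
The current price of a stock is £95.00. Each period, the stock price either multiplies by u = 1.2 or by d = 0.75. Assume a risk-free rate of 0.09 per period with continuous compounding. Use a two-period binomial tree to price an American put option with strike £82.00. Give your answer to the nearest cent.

Risk-neutral probability p = (e^0.09 − 0.75)/(1.2 − 0.75) = 0.3442/0.4500 = 0.7648
Terminal stock prices: S_uu = 136.8, S_ud = 85.5, S_dd = 53.44
Terminal payoffs (K − S): max(-54.8, 0) = 0, max(-3.5, 0) = 0, max(28.56, 0) = 28.56
Node u (S = 114): continuation = e^(−0.09)·[0.7648·0.0000 + 0.2352·0.0000] = 0.0000; exercise value = 0.0000 ≤ continuation, so V_u = 0.0000
Node d (S = 71.25): continuation = e^(−0.09)·[0.7648·0.0000 + 0.2352·28.5625] = 6.1389; exercise value = 10.7500 > continuation, so V_d = 10.7500 (exercise)
Node 0 (S = 95): continuation = e^(−0.09)·[0.7648·0.0000 + 0.2352·10.7500] = 2.3105; exercise value = 0.0000 ≤ continuation, so V_0 = 2.3105

£2.31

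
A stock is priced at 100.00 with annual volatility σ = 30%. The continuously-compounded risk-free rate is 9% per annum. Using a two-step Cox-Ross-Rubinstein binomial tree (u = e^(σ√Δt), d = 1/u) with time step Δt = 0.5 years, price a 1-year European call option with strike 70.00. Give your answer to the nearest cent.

36.85

CRR parameters: u = e^(σ√Δt) = e^(0.3·√0.5) = 1.2363, d = 1/u = 0.8089
Per-period rate: rΔt = 0.09·0.5 = 0.045, so R = e^0.045 = 1.0460
Risk-neutral probability p = (e^0.045 − 0.8089)/(1.2363 − 0.8089) = 0.2372/0.4275 = 0.5548
Terminal stock prices: S_uu = 152.8, S_ud = 100, S_dd = 65.43
Terminal payoffs (S − K): max(82.85, 0) = 82.85, max(30, 0) = 30, max(-4.575, 0) = 0
Node u (S = 123.6): V_u = e^(−0.045)·[0.5548·82.8465 + 0.4452·30.0000] = 56.7113
Node d (S = 80.89): V_d = e^(−0.045)·[0.5548·30.0000 + 0.4452·0.0000] = 15.9129
Node 0 (S = 100): V_0 = e^(−0.045)·[0.5548·56.7113 + 0.4452·15.9129] = 36.8534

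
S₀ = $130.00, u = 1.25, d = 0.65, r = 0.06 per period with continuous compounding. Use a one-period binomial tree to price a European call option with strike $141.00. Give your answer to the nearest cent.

Risk-neutral probability p = (e^0.06 − 0.65)/(1.25 − 0.65) = 0.4118/0.6000 = 0.6864
Terminal stock prices: S_u = 162.5, S_d = 84.5
Terminal payoffs (S − K): max(21.5, 0) = 21.5, max(-56.5, 0) = 0
Node 0 (S = 130): V_0 = e^(−0.06)·[0.6864·21.5000 + 0.3136·0.0000] = 13.8981

$13.90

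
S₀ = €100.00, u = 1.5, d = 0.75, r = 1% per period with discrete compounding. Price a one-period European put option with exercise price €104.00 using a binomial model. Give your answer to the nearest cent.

€18.76

Risk-neutral probability p = (1 + 0.01 − 0.75)/(1.5 − 0.75) = 0.2600/0.7500 = 0.3467
Terminal stock prices: S_u = 150, S_d = 75
Terminal payoffs (K − S): max(-46, 0) = 0, max(29, 0) = 29
Node 0 (S = 100): V_0 = 1/1.01·[0.3467·0.0000 + 0.6533·29.0000] = 18.7591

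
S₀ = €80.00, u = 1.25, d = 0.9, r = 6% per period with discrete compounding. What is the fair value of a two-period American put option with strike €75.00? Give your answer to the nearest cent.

€2.68

Risk-neutral probability p = (1 + 0.06 − 0.9)/(1.25 − 0.9) = 0.1600/0.3500 = 0.4571
Terminal stock prices: S_uu = 125, S_ud = 90, S_dd = 64.8
Terminal payoffs (K − S): max(-50, 0) = 0, max(-15, 0) = 0, max(10.2, 0) = 10.2
Node u (S = 100): continuation = 1/1.06·[0.4571·0.0000 + 0.5429·0.0000] = 0.0000; exercise value = 0.0000 ≤ continuation, so V_u = 0.0000
Node d (S = 72): continuation = 1/1.06·[0.4571·0.0000 + 0.5429·10.2000] = 5.2237; exercise value = 3.0000 ≤ continuation, so V_d = 5.2237
Node 0 (S = 80): continuation = 1/1.06·[0.4571·0.0000 + 0.5429·5.2237] = 2.6752; exercise value = 0.0000 ≤ continuation, so V_0 = 2.6752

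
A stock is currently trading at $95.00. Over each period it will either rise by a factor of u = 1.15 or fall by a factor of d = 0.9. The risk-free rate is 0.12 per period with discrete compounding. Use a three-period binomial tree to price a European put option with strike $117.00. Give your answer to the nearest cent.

$1.61

Risk-neutral probability p = (1 + 0.12 − 0.9)/(1.15 − 0.9) = 0.2200/0.2500 = 0.8800
Terminal stock prices: S_uuu = 144.5, S_uud = 113.1, S_udd = 88.49, S_ddd = 69.26
Terminal payoffs (K − S): max(-27.48, 0) = 0, max(3.926, 0) = 3.926, max(28.51, 0) = 28.51, max(47.74, 0) = 47.74
Node uu (S = 125.6): V_uu = 1/1.12·[0.8800·0.0000 + 0.1200·3.9263] = 0.4207
Node ud (S = 98.32): V_ud = 1/1.12·[0.8800·3.9263 + 0.1200·28.5075] = 6.1393
Node dd (S = 76.95): V_dd = 1/1.12·[0.8800·28.5075 + 0.1200·47.7450] = 27.5143
Node u (S = 109.2): V_u = 1/1.12·[0.8800·0.4207 + 0.1200·6.1393] = 0.9883
Node d (S = 85.5): V_d = 1/1.12·[0.8800·6.1393 + 0.1200·27.5143] = 7.7717
Node 0 (S = 95): V_0 = 1/1.12·[0.8800·0.9883 + 0.1200·7.7717] = 1.6092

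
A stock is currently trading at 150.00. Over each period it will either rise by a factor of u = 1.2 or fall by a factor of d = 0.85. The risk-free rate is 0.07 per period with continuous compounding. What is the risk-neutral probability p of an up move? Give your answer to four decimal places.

Risk-neutral probability p = (e^0.07 − 0.85)/(1.2 − 0.85) = 0.2225/0.3500 = 0.6357

p = 0.6357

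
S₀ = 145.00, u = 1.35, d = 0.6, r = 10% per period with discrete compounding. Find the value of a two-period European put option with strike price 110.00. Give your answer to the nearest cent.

5.31

Risk-neutral probability p = (1 + 0.1 − 0.6)/(1.35 − 0.6) = 0.5000/0.7500 = 0.6667
Terminal stock prices: S_uu = 264.3, S_ud = 117.4, S_dd = 52.2
Terminal payoffs (K − S): max(-154.3, 0) = 0, max(-7.45, 0) = 0, max(57.8, 0) = 57.8
Node u (S = 195.8): V_u = 1/1.1·[0.6667·0.0000 + 0.3333·0.0000] = 0.0000
Node d (S = 87): V_d = 1/1.1·[0.6667·0.0000 + 0.3333·57.8000] = 17.5152
Node 0 (S = 145): V_0 = 1/1.1·[0.6667·0.0000 + 0.3333·17.5152] = 5.3076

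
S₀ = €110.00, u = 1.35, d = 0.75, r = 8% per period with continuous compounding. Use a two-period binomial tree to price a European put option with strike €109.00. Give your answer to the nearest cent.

Risk-neutral probability p = (e^0.08 − 0.75)/(1.35 − 0.75) = 0.3333/0.6000 = 0.5555
Terminal stock prices: S_uu = 200.5, S_ud = 111.4, S_dd = 61.88
Terminal payoffs (K − S): max(-91.48, 0) = 0, max(-2.375, 0) = 0, max(47.12, 0) = 47.12
Node u (S = 148.5): V_u = e^(−0.08)·[0.5555·0.0000 + 0.4445·0.0000] = 0.0000
Node d (S = 82.5): V_d = e^(−0.08)·[0.5555·0.0000 + 0.4445·47.1250] = 19.3375
Node 0 (S = 110): V_0 = e^(−0.08)·[0.5555·0.0000 + 0.4445·19.3375] = 7.9351

€7.94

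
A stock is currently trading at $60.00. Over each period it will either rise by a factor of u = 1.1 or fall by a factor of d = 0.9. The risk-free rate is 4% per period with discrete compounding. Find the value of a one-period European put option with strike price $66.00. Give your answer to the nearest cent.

Risk-neutral probability p = (1 + 0.04 − 0.9)/(1.1 − 0.9) = 0.1400/0.2000 = 0.7000
Terminal stock prices: S_u = 66, S_d = 54
Terminal payoffs (K − S): max(0, 0) = 0, max(12, 0) = 12
Node 0 (S = 60): V_0 = 1/1.04·[0.7000·0.0000 + 0.3000·12.0000] = 3.4615

$3.46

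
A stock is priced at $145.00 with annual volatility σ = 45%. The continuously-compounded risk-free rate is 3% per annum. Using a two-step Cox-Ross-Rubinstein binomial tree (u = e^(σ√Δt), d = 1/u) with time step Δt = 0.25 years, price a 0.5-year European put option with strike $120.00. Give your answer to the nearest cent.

CRR parameters: u = e^(σ√Δt) = e^(0.45·√0.25) = 1.2523, d = 1/u = 0.7985
Per-period rate: rΔt = 0.03·0.25 = 0.0075, so R = e^0.0075 = 1.0075
Risk-neutral probability p = (e^0.0075 − 0.7985)/(1.2523 − 0.7985) = 0.2090/0.4538 = 0.4606
Terminal stock prices: S_uu = 227.4, S_ud = 145, S_dd = 92.46
Terminal payoffs (K − S): max(-107.4, 0) = 0, max(-25, 0) = 0, max(27.54, 0) = 27.54
Node u (S = 181.6): V_u = e^(−0.0075)·[0.4606·0.0000 + 0.5394·0.0000] = 0.0000
Node d (S = 115.8): V_d = e^(−0.0075)·[0.4606·0.0000 + 0.5394·27.5439] = 14.7469
Node 0 (S = 145): V_0 = e^(−0.0075)·[0.4606·0.0000 + 0.5394·14.7469] = 7.8954

$7.90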